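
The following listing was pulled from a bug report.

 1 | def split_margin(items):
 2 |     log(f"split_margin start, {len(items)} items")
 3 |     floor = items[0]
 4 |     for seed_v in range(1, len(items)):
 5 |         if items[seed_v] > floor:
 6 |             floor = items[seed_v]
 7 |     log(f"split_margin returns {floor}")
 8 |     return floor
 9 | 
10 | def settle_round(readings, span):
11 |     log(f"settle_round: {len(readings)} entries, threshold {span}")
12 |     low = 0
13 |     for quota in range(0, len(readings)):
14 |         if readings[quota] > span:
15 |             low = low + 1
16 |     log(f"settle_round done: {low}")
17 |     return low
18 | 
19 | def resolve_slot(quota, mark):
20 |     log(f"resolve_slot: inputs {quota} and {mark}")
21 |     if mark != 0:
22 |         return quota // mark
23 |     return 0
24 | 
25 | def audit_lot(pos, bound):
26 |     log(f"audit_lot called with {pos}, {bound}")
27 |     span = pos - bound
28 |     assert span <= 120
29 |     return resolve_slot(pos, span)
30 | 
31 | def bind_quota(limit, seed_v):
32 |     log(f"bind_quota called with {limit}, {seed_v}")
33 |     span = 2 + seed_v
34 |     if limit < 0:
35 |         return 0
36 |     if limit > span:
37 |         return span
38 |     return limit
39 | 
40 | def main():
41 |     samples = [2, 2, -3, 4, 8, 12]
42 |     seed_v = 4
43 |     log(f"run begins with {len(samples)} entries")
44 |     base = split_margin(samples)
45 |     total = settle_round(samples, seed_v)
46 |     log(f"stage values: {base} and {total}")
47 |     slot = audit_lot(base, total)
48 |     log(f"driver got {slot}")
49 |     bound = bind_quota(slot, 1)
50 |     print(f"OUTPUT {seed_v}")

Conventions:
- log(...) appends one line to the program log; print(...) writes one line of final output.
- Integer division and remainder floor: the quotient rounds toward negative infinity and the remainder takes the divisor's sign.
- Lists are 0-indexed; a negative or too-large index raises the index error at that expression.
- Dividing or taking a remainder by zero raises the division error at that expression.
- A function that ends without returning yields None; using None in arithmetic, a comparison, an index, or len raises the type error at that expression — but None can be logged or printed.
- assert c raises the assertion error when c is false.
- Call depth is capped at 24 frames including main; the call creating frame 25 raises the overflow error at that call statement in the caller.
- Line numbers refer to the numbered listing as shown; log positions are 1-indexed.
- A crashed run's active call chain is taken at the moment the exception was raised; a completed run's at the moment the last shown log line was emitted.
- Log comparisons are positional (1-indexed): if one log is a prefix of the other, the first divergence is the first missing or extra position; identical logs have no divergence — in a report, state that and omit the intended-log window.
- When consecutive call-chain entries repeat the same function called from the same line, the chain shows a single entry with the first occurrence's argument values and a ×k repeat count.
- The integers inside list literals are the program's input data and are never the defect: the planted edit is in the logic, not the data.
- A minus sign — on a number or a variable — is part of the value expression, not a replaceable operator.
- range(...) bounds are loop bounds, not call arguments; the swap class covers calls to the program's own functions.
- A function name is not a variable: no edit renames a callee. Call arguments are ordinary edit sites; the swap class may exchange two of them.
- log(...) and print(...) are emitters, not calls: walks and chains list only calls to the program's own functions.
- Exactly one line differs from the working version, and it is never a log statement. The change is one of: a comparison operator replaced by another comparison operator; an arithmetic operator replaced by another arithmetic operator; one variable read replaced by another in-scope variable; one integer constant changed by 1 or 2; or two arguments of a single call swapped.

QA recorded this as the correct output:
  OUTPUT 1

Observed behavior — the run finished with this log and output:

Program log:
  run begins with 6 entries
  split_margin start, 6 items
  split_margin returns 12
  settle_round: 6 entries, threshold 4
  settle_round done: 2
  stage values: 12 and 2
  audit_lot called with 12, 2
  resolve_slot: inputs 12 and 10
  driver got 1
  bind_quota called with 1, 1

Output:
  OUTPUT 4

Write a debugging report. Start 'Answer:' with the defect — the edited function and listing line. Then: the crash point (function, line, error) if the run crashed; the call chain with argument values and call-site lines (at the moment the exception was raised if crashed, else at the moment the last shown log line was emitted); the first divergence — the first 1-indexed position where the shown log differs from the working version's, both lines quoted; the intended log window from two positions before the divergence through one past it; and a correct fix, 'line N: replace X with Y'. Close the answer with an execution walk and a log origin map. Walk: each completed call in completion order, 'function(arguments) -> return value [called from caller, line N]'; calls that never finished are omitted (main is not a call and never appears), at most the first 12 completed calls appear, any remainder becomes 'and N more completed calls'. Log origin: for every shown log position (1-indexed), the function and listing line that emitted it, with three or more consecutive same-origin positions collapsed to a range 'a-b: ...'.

Answer: the defect is in main at line 50.
Key fact: Log streams are identical — the defect surfaces only in the printed output.
Call chain: main -> bind_quota(1, 1) (called at line 49).
First divergence: none — the logs agree in full.
Execution walk:
  split_margin([2, 2, -3, 4, 8, 12]) -> 12  [called from main, line 44]
  settle_round([2, 2, -3, 4, 8, 12], 4) -> 2  [called from main, line 45]
  resolve_slot(12, 10) -> 1  [called from audit_lot, line 29]
  audit_lot(12, 2) -> 1  [called from main, line 47]
  bind_quota(1, 1) -> 1  [called from main, line 49]
Origin of each log line:
  1 — main, line 43
  2 — split_margin, line 2
  3 — split_margin, line 7
  4 — settle_round, line 11
  5 — settle_round, line 16
  6 — main, line 46
  7 — audit_lot, line 26
  8 — resolve_slot, line 20
  9 — main, line 48
  10 — bind_quota, line 32
A correct fix: line 50: replace `seed_v` with `bound`.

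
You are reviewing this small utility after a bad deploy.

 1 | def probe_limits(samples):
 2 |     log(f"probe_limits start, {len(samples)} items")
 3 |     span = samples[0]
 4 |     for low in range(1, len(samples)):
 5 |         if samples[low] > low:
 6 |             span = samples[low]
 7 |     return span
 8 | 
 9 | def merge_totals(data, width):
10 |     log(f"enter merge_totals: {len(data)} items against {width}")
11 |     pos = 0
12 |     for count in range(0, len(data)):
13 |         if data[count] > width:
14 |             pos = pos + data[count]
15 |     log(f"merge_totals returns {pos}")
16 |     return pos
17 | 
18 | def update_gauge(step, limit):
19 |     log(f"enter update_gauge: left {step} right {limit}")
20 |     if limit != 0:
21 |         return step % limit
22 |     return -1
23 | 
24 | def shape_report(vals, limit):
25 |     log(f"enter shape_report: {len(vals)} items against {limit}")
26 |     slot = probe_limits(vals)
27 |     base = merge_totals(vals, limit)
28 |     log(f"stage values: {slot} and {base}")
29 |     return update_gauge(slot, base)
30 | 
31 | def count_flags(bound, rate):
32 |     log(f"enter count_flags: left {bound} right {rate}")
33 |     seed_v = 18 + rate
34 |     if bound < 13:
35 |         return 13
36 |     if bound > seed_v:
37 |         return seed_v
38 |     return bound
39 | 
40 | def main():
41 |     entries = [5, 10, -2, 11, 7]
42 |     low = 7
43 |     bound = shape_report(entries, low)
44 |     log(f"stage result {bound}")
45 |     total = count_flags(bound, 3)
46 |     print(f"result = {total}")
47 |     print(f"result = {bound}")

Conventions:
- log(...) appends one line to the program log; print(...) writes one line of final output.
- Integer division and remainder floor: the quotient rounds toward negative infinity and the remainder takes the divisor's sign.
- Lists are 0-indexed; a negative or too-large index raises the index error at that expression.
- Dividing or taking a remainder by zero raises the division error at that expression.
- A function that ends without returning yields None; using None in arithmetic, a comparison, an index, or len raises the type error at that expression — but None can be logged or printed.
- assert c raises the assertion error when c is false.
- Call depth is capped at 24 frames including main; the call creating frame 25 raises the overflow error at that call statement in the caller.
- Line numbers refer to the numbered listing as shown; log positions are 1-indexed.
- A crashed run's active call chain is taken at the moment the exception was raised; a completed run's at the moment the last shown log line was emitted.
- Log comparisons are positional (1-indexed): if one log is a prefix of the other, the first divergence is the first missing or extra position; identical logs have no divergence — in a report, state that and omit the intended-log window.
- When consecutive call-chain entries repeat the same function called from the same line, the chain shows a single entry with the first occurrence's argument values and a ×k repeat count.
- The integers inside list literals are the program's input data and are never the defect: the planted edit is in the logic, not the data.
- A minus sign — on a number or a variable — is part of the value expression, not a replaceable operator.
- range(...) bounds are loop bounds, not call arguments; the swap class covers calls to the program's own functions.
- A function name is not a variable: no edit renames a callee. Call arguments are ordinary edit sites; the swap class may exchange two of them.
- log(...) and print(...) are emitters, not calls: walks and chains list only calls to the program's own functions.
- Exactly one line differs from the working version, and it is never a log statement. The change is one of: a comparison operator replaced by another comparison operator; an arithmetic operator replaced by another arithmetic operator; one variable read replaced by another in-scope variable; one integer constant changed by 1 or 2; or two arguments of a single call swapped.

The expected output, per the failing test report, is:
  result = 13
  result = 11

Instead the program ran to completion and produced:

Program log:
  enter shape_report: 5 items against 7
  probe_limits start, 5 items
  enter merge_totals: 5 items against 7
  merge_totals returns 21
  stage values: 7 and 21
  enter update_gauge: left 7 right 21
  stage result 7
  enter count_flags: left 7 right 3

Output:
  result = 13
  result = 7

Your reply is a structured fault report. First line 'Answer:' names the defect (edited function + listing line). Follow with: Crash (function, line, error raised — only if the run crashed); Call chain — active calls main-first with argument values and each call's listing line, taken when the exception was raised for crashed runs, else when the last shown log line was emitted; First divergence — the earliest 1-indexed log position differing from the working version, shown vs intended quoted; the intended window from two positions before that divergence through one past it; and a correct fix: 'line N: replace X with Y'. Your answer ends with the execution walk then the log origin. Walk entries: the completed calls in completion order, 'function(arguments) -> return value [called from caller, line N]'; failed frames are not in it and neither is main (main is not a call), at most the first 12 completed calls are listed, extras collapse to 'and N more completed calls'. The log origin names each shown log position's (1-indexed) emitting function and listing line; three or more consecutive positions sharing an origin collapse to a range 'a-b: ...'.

Answer: the defect is in probe_limits at line 5.
Core observation: The earliest visible damage is log position 5 — 'stage values: 7 and 21' rather than the intended 'stage values: 11 and 21'.
Call chain: main -> count_flags(7, 3) (called at line 45).
First divergence: position 5 — the shown line 'stage values: 7 and 21' should read 'stage values: 11 and 21'.
Intended log window:
  3: enter merge_totals: 5 items against 7
  4: merge_totals returns 21
  5: stage values: 11 and 21
  6: enter update_gauge: left 11 right 21
Execution walk:
  probe_limits([5, 10, -2, 11, 7]) -> 7  [called from shape_report, line 26]
  merge_totals([5, 10, -2, 11, 7], 7) -> 21  [called from shape_report, line 27]
  update_gauge(7, 21) -> 7  [called from shape_report, line 29]
  shape_report([5, 10, -2, 11, 7], 7) -> 7  [called from main, line 43]
  count_flags(7, 3) -> 13  [called from main, line 45]
Origin of each log line:
  1 — shape_report, line 25
  2 — probe_limits, line 2
  3 — merge_totals, line 10
  4 — merge_totals, line 15
  5 — shape_report, line 28
  6 — update_gauge, line 19
  7 — main, line 44
  8 — count_flags, line 32
A correct fix: line 5: replace `samples[low] > low` with `samples[low] > span`.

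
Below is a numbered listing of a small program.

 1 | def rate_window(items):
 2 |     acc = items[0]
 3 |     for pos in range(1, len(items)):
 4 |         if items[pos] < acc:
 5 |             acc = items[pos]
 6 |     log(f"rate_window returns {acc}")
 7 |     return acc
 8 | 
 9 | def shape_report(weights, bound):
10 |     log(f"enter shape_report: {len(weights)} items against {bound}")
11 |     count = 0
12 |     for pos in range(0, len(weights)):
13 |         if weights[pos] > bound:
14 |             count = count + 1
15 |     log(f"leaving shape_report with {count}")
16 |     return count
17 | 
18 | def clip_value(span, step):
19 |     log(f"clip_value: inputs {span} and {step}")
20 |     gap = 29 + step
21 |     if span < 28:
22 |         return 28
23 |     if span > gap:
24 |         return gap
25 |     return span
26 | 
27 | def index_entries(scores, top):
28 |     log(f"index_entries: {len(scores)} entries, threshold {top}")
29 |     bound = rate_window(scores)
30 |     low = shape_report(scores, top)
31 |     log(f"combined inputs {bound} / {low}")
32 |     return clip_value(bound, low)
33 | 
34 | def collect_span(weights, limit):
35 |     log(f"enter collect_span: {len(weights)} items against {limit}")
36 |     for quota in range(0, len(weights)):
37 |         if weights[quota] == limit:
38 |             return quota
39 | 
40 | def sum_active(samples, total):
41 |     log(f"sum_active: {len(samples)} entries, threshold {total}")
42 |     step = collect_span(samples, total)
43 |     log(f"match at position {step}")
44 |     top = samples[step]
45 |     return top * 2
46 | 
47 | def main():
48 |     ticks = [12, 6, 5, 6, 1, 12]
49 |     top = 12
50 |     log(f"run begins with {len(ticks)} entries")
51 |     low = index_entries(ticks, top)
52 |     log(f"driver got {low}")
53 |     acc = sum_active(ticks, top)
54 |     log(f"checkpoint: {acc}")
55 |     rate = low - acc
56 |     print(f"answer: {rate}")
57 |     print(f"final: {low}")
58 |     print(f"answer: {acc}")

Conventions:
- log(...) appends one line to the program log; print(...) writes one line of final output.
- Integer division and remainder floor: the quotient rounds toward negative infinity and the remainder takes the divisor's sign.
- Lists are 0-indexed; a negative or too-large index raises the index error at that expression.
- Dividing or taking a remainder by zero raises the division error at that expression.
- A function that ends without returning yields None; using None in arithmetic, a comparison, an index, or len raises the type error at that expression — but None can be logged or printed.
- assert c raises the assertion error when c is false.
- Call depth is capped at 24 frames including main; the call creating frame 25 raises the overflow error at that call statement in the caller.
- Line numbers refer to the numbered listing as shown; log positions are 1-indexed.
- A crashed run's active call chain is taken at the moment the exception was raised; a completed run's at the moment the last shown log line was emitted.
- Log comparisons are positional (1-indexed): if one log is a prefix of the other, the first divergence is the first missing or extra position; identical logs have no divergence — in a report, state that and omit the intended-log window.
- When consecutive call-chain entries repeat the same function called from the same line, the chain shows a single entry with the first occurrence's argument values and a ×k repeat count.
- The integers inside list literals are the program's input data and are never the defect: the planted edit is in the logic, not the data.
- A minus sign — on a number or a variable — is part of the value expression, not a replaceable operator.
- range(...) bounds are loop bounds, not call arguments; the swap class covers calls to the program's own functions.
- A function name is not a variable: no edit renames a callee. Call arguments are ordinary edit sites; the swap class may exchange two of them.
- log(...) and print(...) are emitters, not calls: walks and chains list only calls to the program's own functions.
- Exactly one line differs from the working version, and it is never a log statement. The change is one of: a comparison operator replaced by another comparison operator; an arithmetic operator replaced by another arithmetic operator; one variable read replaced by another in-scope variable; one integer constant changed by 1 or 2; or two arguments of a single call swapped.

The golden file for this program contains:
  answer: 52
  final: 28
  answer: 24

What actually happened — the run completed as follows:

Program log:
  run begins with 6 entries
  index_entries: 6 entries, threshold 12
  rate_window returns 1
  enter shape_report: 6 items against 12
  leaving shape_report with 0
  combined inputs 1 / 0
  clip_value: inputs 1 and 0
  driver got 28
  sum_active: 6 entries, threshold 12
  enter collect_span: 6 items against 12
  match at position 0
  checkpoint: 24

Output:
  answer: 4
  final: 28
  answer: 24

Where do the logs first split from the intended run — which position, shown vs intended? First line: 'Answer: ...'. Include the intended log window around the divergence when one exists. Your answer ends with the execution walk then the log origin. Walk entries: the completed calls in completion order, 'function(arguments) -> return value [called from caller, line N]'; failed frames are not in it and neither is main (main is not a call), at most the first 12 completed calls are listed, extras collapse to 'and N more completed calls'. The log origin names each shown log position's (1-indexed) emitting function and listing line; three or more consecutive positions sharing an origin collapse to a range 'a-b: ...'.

Answer: none — the logs agree in full.
Execution walk:
  rate_window([12, 6, 5, 6, 1, 12]) -> 1  [called from index_entries, line 29]
  shape_report([12, 6, 5, 6, 1, 12], 12) -> 0  [called from index_entries, line 30]
  clip_value(1, 0) -> 28  [called from index_entries, line 32]
  index_entries([12, 6, 5, 6, 1, 12], 12) -> 28  [called from main, line 51]
  collect_span([12, 6, 5, 6, 1, 12], 12) -> 0  [called from sum_active, line 42]
  sum_active([12, 6, 5, 6, 1, 12], 12) -> 24  [called from main, line 53]
Log origins:
  1: from main, line 50
  2: from index_entries, line 28
  3: from rate_window, line 6
  4: from shape_report, line 10
  5: from shape_report, line 15
  6: from index_entries, line 31
  7: from clip_value, line 19
  8: from main, line 52
  9: from sum_active, line 41
  10: from collect_span, line 35
  11: from sum_active, line 43
  12: from main, line 54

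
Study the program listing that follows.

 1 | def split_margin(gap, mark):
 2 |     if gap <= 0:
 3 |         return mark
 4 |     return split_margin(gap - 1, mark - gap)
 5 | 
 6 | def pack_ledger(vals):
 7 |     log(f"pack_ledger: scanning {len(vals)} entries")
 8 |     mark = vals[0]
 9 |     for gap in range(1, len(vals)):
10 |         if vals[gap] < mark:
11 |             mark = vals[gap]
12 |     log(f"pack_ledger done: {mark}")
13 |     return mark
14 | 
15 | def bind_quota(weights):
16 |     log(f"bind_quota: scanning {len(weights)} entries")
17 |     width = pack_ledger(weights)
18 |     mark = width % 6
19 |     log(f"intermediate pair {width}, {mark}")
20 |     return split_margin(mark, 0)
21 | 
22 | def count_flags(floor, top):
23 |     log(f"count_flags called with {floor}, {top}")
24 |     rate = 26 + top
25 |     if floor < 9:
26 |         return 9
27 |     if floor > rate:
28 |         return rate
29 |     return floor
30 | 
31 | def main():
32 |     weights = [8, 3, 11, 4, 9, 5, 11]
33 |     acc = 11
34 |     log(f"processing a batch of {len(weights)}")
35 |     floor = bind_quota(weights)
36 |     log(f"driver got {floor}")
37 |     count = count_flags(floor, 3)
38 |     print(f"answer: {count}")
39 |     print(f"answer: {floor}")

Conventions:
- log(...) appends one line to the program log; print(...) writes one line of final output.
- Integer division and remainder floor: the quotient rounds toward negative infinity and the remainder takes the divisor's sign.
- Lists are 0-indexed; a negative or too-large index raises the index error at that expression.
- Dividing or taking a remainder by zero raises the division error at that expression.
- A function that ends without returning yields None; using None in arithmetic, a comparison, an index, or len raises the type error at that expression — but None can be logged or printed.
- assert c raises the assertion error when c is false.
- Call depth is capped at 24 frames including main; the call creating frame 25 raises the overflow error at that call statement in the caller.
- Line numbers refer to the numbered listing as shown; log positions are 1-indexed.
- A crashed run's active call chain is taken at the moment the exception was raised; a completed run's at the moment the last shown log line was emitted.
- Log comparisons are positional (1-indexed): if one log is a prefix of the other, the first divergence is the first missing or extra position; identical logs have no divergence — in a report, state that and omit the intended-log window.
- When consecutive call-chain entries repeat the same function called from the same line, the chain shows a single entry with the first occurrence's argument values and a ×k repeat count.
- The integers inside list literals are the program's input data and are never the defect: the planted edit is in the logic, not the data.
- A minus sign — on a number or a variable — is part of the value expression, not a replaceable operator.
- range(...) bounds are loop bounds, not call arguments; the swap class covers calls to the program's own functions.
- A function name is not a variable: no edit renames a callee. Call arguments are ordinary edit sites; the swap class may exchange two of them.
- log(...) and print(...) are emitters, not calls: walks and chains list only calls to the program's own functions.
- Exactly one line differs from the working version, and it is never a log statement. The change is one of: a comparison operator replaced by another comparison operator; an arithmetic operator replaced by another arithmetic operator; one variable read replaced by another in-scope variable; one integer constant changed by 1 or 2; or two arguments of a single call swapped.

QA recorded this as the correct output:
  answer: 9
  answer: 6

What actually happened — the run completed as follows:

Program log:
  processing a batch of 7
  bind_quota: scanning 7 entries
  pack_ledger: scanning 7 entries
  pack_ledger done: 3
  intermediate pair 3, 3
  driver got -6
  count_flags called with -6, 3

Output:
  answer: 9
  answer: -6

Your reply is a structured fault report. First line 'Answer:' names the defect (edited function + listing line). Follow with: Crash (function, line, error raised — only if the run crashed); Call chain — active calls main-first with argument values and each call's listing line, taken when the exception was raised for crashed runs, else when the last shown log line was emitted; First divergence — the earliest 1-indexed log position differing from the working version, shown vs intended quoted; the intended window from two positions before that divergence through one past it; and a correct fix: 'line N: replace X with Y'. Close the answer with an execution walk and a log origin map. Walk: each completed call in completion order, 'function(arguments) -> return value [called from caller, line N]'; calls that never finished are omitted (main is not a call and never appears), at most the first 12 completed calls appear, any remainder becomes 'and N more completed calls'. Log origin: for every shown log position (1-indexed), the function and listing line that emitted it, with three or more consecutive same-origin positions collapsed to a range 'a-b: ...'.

Answer: the defect is in split_margin at line 4.
Core observation: At log position 6 the runs split — shown 'driver got -6', but the working version logs 'driver got 6'.
Call chain: main -> count_flags(-6, 3) (called at line 37).
First divergence: position 6 — the shown line 'driver got -6' should read 'driver got 6'.
Intended log window:
  4: pack_ledger done: 3
  5: intermediate pair 3, 3
  6: driver got 6
  7: count_flags called with 6, 3
Execution walk:
  pack_ledger([8, 3, 11, 4, 9, 5, 11]) -> 3  [called from bind_quota, line 17]
  split_margin(0, -6) -> -6  [called from split_margin, line 4]
  split_margin(1, -5) -> -6  [called from split_margin, line 4]
  split_margin(2, -3) -> -6  [called from split_margin, line 4]
  split_margin(3, 0) -> -6  [called from bind_quota, line 20]
  bind_quota([8, 3, 11, 4, 9, 5, 11]) -> -6  [called from main, line 35]
  count_flags(-6, 3) -> 9  [called from main, line 37]
Log origins:
  1: emitted by main (line 34)
  2: emitted by bind_quota (line 16)
  3: emitted by pack_ledger (line 7)
  4: emitted by pack_ledger (line 12)
  5: emitted by bind_quota (line 19)
  6: emitted by main (line 36)
  7: emitted by count_flags (line 23)
A correct fix: line 4: replace `mark - gap` with `mark + gap`.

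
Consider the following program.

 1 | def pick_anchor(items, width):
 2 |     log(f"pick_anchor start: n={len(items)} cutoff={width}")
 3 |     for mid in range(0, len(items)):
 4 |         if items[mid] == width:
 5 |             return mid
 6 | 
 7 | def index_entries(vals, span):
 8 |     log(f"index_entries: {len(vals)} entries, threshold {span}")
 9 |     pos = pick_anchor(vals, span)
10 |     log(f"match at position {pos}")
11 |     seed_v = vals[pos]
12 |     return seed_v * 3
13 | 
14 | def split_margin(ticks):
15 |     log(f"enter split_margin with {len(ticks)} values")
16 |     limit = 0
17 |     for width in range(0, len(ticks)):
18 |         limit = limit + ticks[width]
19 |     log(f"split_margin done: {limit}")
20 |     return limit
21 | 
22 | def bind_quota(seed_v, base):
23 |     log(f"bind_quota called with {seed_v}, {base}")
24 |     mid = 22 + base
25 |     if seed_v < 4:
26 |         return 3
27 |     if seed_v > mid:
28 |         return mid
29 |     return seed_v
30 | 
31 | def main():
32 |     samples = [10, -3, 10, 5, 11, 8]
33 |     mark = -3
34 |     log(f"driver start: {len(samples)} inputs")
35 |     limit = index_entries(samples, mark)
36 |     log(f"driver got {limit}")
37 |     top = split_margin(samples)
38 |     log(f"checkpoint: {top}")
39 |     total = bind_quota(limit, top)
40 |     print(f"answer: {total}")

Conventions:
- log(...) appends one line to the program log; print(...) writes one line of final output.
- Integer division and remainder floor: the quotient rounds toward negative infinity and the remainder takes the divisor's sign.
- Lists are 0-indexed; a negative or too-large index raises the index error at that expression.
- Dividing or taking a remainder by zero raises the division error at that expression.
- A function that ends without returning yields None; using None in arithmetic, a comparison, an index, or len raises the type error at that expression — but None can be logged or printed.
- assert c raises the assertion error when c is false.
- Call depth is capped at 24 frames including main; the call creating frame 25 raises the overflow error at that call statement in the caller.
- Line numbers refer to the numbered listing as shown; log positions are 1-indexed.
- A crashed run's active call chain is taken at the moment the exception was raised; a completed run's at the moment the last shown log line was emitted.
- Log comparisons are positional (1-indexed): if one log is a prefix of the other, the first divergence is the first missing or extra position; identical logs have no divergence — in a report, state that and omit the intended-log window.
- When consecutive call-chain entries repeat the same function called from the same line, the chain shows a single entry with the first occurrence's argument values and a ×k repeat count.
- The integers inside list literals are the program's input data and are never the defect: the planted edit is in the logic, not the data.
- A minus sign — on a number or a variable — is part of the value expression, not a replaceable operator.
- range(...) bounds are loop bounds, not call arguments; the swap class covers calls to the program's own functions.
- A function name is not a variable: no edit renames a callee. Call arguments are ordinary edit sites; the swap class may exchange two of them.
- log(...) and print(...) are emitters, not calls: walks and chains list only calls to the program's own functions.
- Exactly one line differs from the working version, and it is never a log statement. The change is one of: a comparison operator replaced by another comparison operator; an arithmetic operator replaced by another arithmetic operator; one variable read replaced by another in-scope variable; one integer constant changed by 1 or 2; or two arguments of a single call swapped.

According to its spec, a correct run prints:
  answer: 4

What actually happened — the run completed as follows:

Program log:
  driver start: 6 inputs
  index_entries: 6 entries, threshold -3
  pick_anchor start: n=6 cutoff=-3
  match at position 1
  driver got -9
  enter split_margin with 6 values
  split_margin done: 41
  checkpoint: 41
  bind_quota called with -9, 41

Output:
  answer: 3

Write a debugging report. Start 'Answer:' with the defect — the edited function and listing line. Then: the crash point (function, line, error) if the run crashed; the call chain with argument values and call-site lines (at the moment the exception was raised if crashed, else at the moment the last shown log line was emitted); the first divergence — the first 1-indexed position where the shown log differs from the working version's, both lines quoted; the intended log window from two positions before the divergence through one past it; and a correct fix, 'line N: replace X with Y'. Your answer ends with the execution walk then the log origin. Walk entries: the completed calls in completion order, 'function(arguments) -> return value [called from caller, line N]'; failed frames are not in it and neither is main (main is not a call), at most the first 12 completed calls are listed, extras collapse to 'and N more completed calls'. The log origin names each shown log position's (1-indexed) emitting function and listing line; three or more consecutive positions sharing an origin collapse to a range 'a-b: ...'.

Answer: the defect is in bind_quota at line 26.
Key fact: The logs agree in full; only the final output differs.
Call chain: main -> bind_quota(-9, 41) (called at line 39).
First divergence: none; the two logs match at every position.
Execution walk:
  pick_anchor([10, -3, 10, 5, 11, 8], -3) -> 1  [called from index_entries, line 9]
  index_entries([10, -3, 10, 5, 11, 8], -3) -> -9  [called from main, line 35]
  split_margin([10, -3, 10, 5, 11, 8]) -> 41  [called from main, line 37]
  bind_quota(-9, 41) -> 3  [called from main, line 39]
Log origins:
  1: from main, line 34
  2: from index_entries, line 8
  3: from pick_anchor, line 2
  4: from index_entries, line 10
  5: from main, line 36
  6: from split_margin, line 15
  7: from split_margin, line 19
  8: from main, line 38
  9: from bind_quota, line 23
A correct fix: line 26: replace `3` with `4`.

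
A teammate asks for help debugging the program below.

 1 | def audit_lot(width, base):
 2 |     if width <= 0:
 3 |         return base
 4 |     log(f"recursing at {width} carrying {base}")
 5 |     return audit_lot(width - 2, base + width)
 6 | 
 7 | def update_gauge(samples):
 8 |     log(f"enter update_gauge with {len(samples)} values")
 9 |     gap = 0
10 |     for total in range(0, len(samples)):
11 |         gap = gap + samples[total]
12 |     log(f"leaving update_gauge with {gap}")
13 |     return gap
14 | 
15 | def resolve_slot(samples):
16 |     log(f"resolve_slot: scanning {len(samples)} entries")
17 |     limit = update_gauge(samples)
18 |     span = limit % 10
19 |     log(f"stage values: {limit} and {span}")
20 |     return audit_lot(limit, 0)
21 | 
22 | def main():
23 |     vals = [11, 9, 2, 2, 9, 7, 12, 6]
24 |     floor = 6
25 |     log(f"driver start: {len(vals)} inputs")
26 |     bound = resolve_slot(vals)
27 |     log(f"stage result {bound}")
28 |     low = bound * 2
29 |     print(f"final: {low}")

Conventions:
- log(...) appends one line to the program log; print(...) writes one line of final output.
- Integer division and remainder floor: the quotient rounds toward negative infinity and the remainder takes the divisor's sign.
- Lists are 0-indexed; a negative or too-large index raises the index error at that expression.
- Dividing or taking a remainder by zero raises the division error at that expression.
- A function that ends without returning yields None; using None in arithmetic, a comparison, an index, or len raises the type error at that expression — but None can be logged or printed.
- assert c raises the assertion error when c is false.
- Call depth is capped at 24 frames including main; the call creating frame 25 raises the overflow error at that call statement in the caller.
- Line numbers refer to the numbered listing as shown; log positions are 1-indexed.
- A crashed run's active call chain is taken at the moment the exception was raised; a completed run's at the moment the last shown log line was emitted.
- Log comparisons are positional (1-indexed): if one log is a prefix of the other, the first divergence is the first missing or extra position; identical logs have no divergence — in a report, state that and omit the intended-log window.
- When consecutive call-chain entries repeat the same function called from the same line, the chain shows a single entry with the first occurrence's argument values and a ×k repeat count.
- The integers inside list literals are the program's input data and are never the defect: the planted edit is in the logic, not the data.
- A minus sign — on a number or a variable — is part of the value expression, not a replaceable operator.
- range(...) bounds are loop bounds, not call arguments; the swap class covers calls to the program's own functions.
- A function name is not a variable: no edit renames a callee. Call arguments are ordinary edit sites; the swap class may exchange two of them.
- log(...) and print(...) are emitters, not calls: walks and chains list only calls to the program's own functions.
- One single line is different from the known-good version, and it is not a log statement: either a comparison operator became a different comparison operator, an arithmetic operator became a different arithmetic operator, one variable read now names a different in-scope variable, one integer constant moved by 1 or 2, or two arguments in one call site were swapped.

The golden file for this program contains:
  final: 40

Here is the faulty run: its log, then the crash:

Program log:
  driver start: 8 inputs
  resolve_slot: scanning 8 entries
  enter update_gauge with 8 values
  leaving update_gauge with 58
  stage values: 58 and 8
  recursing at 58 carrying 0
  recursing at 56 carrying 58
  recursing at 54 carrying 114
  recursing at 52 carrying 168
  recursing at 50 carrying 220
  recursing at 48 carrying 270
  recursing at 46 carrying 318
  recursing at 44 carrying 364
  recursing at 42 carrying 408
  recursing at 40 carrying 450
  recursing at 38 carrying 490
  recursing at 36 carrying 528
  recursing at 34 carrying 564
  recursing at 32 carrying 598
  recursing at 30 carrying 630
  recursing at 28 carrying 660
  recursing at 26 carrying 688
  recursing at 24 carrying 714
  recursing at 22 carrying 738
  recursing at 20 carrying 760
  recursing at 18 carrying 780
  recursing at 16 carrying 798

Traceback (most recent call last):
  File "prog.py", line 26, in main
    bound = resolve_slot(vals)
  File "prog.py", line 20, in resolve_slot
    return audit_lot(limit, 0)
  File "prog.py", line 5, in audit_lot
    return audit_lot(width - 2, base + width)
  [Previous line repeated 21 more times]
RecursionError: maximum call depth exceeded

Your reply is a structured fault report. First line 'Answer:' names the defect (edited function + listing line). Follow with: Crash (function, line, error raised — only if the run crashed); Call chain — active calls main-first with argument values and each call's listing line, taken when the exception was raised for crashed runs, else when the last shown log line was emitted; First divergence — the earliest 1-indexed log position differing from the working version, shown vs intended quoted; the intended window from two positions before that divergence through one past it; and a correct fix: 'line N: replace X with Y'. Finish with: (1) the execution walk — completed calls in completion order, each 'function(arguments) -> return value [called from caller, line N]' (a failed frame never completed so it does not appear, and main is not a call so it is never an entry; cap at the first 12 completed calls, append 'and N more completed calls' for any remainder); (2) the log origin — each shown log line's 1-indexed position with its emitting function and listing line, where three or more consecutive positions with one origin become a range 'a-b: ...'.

Answer: the defect is in resolve_slot at line 20.
The tell: At log position 6 the runs split — shown 'recursing at 58 carrying 0', but the working version logs 'recursing at 8 carrying 0'.
Crash: audit_lot, line 5, RecursionError.
Call chain: main -> resolve_slot([11, 9, 2, 2, 9, 7, 12, 6]) (called at line 26) -> audit_lot(58, 0) (called at line 20) -> audit_lot(56, 58) (called at line 5) ×21.
First divergence: position 6 — the shown line 'recursing at 58 carrying 0' should read 'recursing at 8 carrying 0'.
Intended log window:
  4: leaving update_gauge with 58
  5: stage values: 58 and 8
  6: recursing at 8 carrying 0
  7: recursing at 6 carrying 8
Execution walk:
  update_gauge([11, 9, 2, 2, 9, 7, 12, 6]) -> 58  [called from resolve_slot, line 17]
Log origin:
  1: from main, line 25
  2: from resolve_slot, line 16
  3: from update_gauge, line 8
  4: from update_gauge, line 12
  5: from resolve_slot, line 19
  6-27: from audit_lot, line 4
A correct fix: line 20: replace `limit` with `span`.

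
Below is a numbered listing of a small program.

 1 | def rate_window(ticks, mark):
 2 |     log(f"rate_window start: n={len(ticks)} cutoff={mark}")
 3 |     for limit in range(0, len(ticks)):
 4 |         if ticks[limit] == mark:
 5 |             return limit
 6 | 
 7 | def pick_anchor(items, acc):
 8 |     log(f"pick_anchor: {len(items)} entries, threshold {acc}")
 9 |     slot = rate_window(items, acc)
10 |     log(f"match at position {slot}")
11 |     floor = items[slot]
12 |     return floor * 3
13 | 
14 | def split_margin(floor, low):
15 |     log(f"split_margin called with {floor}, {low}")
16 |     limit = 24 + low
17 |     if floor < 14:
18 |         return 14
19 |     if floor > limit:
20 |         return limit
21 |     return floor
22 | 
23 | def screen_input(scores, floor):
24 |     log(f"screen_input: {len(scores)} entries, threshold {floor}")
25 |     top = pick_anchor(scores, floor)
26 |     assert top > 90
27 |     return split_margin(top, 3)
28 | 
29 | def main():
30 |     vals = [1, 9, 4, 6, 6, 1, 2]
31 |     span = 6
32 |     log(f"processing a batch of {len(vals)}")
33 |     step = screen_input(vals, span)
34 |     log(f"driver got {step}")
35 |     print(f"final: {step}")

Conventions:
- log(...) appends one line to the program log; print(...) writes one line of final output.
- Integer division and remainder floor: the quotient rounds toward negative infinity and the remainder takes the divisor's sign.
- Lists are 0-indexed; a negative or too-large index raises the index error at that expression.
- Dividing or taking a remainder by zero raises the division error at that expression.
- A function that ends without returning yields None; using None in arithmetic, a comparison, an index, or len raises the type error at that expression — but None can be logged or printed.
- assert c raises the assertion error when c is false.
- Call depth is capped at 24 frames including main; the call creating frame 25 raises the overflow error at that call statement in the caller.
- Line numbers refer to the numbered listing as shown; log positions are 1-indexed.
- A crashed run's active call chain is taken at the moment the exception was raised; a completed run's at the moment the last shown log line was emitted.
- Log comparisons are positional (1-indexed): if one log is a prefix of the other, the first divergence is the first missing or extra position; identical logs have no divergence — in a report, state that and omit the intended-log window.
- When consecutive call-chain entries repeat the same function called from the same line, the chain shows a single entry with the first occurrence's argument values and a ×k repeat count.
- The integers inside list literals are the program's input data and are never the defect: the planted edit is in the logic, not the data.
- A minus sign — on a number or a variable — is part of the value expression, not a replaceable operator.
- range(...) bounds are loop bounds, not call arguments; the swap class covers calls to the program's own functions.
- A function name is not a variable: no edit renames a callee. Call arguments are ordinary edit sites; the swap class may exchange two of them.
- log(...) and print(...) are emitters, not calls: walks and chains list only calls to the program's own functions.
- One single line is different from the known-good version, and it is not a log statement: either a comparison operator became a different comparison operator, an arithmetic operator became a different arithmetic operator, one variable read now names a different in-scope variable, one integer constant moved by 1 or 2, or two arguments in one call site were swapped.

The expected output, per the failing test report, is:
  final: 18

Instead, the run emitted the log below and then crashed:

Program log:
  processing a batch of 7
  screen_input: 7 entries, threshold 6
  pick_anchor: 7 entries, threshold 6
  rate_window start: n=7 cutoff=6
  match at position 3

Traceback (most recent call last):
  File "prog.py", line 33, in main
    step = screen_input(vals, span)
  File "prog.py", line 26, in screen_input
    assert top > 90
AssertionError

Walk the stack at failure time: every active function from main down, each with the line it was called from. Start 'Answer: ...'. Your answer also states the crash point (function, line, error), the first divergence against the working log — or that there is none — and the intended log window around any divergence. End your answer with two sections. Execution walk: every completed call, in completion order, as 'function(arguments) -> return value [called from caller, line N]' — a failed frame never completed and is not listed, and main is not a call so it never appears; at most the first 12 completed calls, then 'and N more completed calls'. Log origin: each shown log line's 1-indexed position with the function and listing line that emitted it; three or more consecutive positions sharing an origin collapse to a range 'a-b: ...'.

Answer: main -> screen_input (called at line 33).
Key observation: A complete run would log 'split_margin called with 18, 3' next, but this one stopped at 5 lines.
Crash: screen_input, line 26, AssertionError.
First divergence: position 6 (shown log ended at 5 lines; the working version continues: 'split_margin called with 18, 3').
Intended log window:
  4: rate_window start: n=7 cutoff=6
  5: match at position 3
  6: split_margin called with 18, 3
  7: driver got 18
Execution walk:
  rate_window([1, 9, 4, 6, 6, 1, 2], 6) -> 3  [called from pick_anchor, line 9]
  pick_anchor([1, 9, 4, 6, 6, 1, 2], 6) -> 18  [called from screen_input, line 25]
Origin of each log line:
  1 — main, line 32
  2 — screen_input, line 24
  3 — pick_anchor, line 8
  4 — rate_window, line 2
  5 — pick_anchor, line 10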